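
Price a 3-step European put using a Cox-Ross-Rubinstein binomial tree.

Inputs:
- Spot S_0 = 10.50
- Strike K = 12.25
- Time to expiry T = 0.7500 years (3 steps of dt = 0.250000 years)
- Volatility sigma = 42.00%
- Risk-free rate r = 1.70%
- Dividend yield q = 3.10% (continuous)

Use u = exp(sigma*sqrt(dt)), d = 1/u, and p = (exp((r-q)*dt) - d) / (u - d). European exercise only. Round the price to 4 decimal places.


dt = T/N = 0.250000
u = exp(sigma*sqrt(dt)) = 1.233678; d = 1/u = 0.810584
p = (exp((r-q)*dt) - d) / (u - d) = 0.439434
Discount per step: exp(-r*dt) = 0.995759
Stock lattice S(k, i) with i counting down-moves:
  k=0: S(0,0) = 10.5000
  k=1: S(1,0) = 12.9536; S(1,1) = 8.5111
  k=2: S(2,0) = 15.9806; S(2,1) = 10.5000; S(2,2) = 6.8990
  k=3: S(3,0) = 19.7149; S(3,1) = 12.9536; S(3,2) = 8.5111; S(3,3) = 5.5922
Terminal payoffs V(N, i) = max(K - S_T, 0):
  V(3,0) = 0.000000; V(3,1) = 0.000000; V(3,2) = 3.738865; V(3,3) = 6.657786
Backward induction: V(k, i) = exp(-r*dt) * [p * V(k+1, i) + (1-p) * V(k+1, i+1)].
  V(2,0) = exp(-r*dt) * [p*0.000000 + (1-p)*0.000000] = 0.000000
  V(2,1) = exp(-r*dt) * [p*0.000000 + (1-p)*3.738865] = 2.086992
  V(2,2) = exp(-r*dt) * [p*3.738865 + (1-p)*6.657786] = 5.352317
  V(1,0) = exp(-r*dt) * [p*0.000000 + (1-p)*2.086992] = 1.164935
  V(1,1) = exp(-r*dt) * [p*2.086992 + (1-p)*5.352317] = 3.900808
  V(0,0) = exp(-r*dt) * [p*1.164935 + (1-p)*3.900808] = 2.687127

Answer: Price = V(0,0) = 2.6871


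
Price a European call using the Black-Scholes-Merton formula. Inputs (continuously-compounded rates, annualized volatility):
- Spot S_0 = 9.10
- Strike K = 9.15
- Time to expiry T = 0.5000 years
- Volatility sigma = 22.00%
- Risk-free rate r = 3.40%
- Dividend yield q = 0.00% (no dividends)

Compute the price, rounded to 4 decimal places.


Answer: Price = 0.6146

Derivation:
d1 = (ln(S/K) + (r - q + 0.5*sigma^2) * T) / (sigma * sqrt(T)) = 0.15183854
d2 = d1 - sigma * sqrt(T) = -0.00372495
exp(-rT) = 0.98314368; exp(-qT) = 1.00000000
C = S_0 * exp(-qT) * N(d1) - K * exp(-rT) * N(d2)
N(d1) = 0.56034286; N(d2) = 0.49851396
C = 9.1000 * 1.00000000 * 0.56034286 - 9.1500 * 0.98314368 * 0.49851396 = 0.6146


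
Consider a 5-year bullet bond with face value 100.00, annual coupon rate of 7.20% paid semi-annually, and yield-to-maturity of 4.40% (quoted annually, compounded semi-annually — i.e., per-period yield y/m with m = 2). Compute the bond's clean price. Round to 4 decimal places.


Coupon per period c = face * coupon_rate / m = 3.600000
Periods per year m = 2; per-period yield y/m = 0.022000
Number of cashflows N = 10
Cashflows (t years, CF_t, discount factor 1/(1+y/m)^(m*t), PV):
  t = 0.5000: CF_t = 3.600000, DF = 0.978474, PV = 3.522505
  t = 1.0000: CF_t = 3.600000, DF = 0.957411, PV = 3.446678
  t = 1.5000: CF_t = 3.600000, DF = 0.936801, PV = 3.372483
  t = 2.0000: CF_t = 3.600000, DF = 0.916635, PV = 3.299886
  t = 2.5000: CF_t = 3.600000, DF = 0.896903, PV = 3.228851
  t = 3.0000: CF_t = 3.600000, DF = 0.877596, PV = 3.159346
  t = 3.5000: CF_t = 3.600000, DF = 0.858704, PV = 3.091336
  t = 4.0000: CF_t = 3.600000, DF = 0.840220, PV = 3.024791
  t = 4.5000: CF_t = 3.600000, DF = 0.822133, PV = 2.959678
  t = 5.0000: CF_t = 103.600000, DF = 0.804435, PV = 83.339482
Price P = sum_t PV_t = 112.445036

Answer: Price = 112.4450


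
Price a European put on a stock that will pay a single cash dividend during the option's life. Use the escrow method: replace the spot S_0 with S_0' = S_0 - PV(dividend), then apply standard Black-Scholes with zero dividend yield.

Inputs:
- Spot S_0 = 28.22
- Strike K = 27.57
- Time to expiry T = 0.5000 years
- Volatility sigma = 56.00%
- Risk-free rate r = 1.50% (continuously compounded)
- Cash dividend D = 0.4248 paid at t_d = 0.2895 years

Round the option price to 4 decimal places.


Answer: Price = 4.1155

Derivation:
PV(D) = D * exp(-r * t_d) = 0.4248 * 0.99566692 = 0.42295931
S_0' = S_0 - PV(D) = 28.2200 - 0.42295931 = 27.79704069
d1 = (ln(S_0'/K) + (r + sigma^2/2)*T) / (sigma*sqrt(T)) = 0.23764177
d2 = d1 - sigma*sqrt(T) = -0.15833803
exp(-rT) = 0.99252805
N(-d1) = 0.40607948; N(-d2) = 0.56290478
P = K * exp(-rT) * N(-d2) - S_0' * N(-d1) = 27.5700 * 0.99252805 * 0.56290478 - 27.79704069 * 0.40607948 = 4.1155


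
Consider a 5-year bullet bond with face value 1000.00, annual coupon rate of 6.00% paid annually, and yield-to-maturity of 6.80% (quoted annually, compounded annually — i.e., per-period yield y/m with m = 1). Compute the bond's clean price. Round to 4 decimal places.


Coupon per period c = face * coupon_rate / m = 60.000000
Periods per year m = 1; per-period yield y/m = 0.068000
Number of cashflows N = 5
Cashflows (t years, CF_t, discount factor 1/(1+y/m)^(m*t), PV):
  t = 1.0000: CF_t = 60.000000, DF = 0.936330, PV = 56.179775
  t = 2.0000: CF_t = 60.000000, DF = 0.876713, PV = 52.602786
  t = 3.0000: CF_t = 60.000000, DF = 0.820892, PV = 49.253545
  t = 4.0000: CF_t = 60.000000, DF = 0.768626, PV = 46.117551
  t = 5.0000: CF_t = 1060.000000, DF = 0.719687, PV = 762.868358
Price P = sum_t PV_t = 967.022015

Answer: Price = 967.0220


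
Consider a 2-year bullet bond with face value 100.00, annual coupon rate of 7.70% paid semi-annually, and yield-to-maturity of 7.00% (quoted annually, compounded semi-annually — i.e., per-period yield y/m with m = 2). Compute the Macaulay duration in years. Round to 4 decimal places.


Coupon per period c = face * coupon_rate / m = 3.850000
Periods per year m = 2; per-period yield y/m = 0.035000
Number of cashflows N = 4
Cashflows (t years, CF_t, discount factor 1/(1+y/m)^(m*t), PV):
  t = 0.5000: CF_t = 3.850000, DF = 0.966184, PV = 3.719807
  t = 1.0000: CF_t = 3.850000, DF = 0.933511, PV = 3.594016
  t = 1.5000: CF_t = 3.850000, DF = 0.901943, PV = 3.472479
  t = 2.0000: CF_t = 103.850000, DF = 0.871442, PV = 90.499275
Price P = sum_t PV_t = 101.285578
Macaulay numerator sum_t t * PV_t:
  t * PV_t at t = 0.5000: 1.859903
  t * PV_t at t = 1.0000: 3.594016
  t * PV_t at t = 1.5000: 5.208719
  t * PV_t at t = 2.0000: 180.998551
Macaulay duration D = (sum_t t * PV_t) / P = 191.661189 / 101.285578 = 1.892285

Answer: Macaulay duration = 1.8923 years


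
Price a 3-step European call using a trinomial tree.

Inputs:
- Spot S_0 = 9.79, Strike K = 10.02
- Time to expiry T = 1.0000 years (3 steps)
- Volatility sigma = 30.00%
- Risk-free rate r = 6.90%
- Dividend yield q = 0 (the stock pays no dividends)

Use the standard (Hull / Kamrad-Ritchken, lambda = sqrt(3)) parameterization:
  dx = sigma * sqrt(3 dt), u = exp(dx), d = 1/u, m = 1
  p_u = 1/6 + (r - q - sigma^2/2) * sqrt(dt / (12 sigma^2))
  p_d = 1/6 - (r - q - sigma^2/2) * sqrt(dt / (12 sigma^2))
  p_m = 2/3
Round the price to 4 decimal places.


Answer: Price = V(0,0) = 1.3095

Derivation:
dt = T/N = 0.333333; dx = sigma*sqrt(3*dt) = 0.300000
u = exp(dx) = 1.349859; d = 1/u = 0.740818
p_u = 0.180000, p_m = 0.666667, p_d = 0.153333
Discount per step: exp(-r*dt) = 0.977262
Stock lattice S(k, j) with j the centered position index:
  k=0: S(0,+0) = 9.7900
  k=1: S(1,-1) = 7.2526; S(1,+0) = 9.7900; S(1,+1) = 13.2151
  k=2: S(2,-2) = 5.3729; S(2,-1) = 7.2526; S(2,+0) = 9.7900; S(2,+1) = 13.2151; S(2,+2) = 17.8385
  k=3: S(3,-3) = 3.9803; S(3,-2) = 5.3729; S(3,-1) = 7.2526; S(3,+0) = 9.7900; S(3,+1) = 13.2151; S(3,+2) = 17.8385; S(3,+3) = 24.0795
Terminal payoffs V(N, j) = max(S_T - K, 0):
  V(3,-3) = 0.000000; V(3,-2) = 0.000000; V(3,-1) = 0.000000; V(3,+0) = 0.000000; V(3,+1) = 3.195118; V(3,+2) = 7.818543; V(3,+3) = 14.059514
Backward induction: V(k, j) = exp(-r*dt) * [p_u * V(k+1, j+1) + p_m * V(k+1, j) + p_d * V(k+1, j-1)]
  V(2,-2) = exp(-r*dt) * [p_u*0.000000 + p_m*0.000000 + p_d*0.000000] = 0.000000
  V(2,-1) = exp(-r*dt) * [p_u*0.000000 + p_m*0.000000 + p_d*0.000000] = 0.000000
  V(2,+0) = exp(-r*dt) * [p_u*3.195118 + p_m*0.000000 + p_d*0.000000] = 0.562044
  V(2,+1) = exp(-r*dt) * [p_u*7.818543 + p_m*3.195118 + p_d*0.000000] = 3.456984
  V(2,+2) = exp(-r*dt) * [p_u*14.059514 + p_m*7.818543 + p_d*3.195118] = 8.045795
  V(1,-1) = exp(-r*dt) * [p_u*0.562044 + p_m*0.000000 + p_d*0.000000] = 0.098868
  V(1,+0) = exp(-r*dt) * [p_u*3.456984 + p_m*0.562044 + p_d*0.000000] = 0.974285
  V(1,+1) = exp(-r*dt) * [p_u*8.045795 + p_m*3.456984 + p_d*0.562044] = 3.751788
  V(0,+0) = exp(-r*dt) * [p_u*3.751788 + p_m*0.974285 + p_d*0.098868] = 1.309537


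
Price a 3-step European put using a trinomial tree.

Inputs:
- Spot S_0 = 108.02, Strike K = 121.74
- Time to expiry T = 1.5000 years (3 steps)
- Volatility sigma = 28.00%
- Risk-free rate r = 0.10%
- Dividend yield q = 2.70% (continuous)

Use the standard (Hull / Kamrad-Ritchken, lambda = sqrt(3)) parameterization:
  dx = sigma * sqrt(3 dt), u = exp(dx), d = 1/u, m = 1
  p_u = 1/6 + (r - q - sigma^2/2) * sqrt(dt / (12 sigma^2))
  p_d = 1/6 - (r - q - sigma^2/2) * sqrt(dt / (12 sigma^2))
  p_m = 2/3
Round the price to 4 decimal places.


Answer: Price = V(0,0) = 26.0361

Derivation:
dt = T/N = 0.500000; dx = sigma*sqrt(3*dt) = 0.342929
u = exp(dx) = 1.409068; d = 1/u = 0.709689
p_u = 0.119135, p_m = 0.666667, p_d = 0.214198
Discount per step: exp(-r*dt) = 0.999500
Stock lattice S(k, j) with j the centered position index:
  k=0: S(0,+0) = 108.0200
  k=1: S(1,-1) = 76.6606; S(1,+0) = 108.0200; S(1,+1) = 152.2075
  k=2: S(2,-2) = 54.4052; S(2,-1) = 76.6606; S(2,+0) = 108.0200; S(2,+1) = 152.2075; S(2,+2) = 214.4708
  k=3: S(3,-3) = 38.6107; S(3,-2) = 54.4052; S(3,-1) = 76.6606; S(3,+0) = 108.0200; S(3,+1) = 152.2075; S(3,+2) = 214.4708; S(3,+3) = 302.2039
Terminal payoffs V(N, j) = max(K - S_T, 0):
  V(3,-3) = 83.129251; V(3,-2) = 67.334826; V(3,-1) = 45.079404; V(3,+0) = 13.720000; V(3,+1) = 0.000000; V(3,+2) = 0.000000; V(3,+3) = 0.000000
Backward induction: V(k, j) = exp(-r*dt) * [p_u * V(k+1, j+1) + p_m * V(k+1, j) + p_d * V(k+1, j-1)]
  V(2,-2) = exp(-r*dt) * [p_u*45.079404 + p_m*67.334826 + p_d*83.129251] = 68.032545
  V(2,-1) = exp(-r*dt) * [p_u*13.720000 + p_m*45.079404 + p_d*67.334826] = 46.087432
  V(2,+0) = exp(-r*dt) * [p_u*0.000000 + p_m*13.720000 + p_d*45.079404] = 18.793205
  V(2,+1) = exp(-r*dt) * [p_u*0.000000 + p_m*0.000000 + p_d*13.720000] = 2.937333
  V(2,+2) = exp(-r*dt) * [p_u*0.000000 + p_m*0.000000 + p_d*0.000000] = 0.000000
  V(1,-1) = exp(-r*dt) * [p_u*18.793205 + p_m*46.087432 + p_d*68.032545] = 47.512583
  V(1,+0) = exp(-r*dt) * [p_u*2.937333 + p_m*18.793205 + p_d*46.087432] = 22.739226
  V(1,+1) = exp(-r*dt) * [p_u*0.000000 + p_m*2.937333 + p_d*18.793205] = 5.980706
  V(0,+0) = exp(-r*dt) * [p_u*5.980706 + p_m*22.739226 + p_d*47.512583] = 26.036094


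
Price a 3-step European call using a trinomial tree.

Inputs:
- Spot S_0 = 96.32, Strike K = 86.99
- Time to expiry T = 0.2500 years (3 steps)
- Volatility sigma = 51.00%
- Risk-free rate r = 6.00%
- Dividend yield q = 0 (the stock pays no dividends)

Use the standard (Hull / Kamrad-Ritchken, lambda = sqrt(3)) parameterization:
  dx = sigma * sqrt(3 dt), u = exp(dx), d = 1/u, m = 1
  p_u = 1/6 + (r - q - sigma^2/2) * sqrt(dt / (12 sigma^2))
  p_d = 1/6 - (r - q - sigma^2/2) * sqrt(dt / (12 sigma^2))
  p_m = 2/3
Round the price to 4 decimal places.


dt = T/N = 0.083333; dx = sigma*sqrt(3*dt) = 0.255000
u = exp(dx) = 1.290462; d = 1/u = 0.774916
p_u = 0.155221, p_m = 0.666667, p_d = 0.178113
Discount per step: exp(-r*dt) = 0.995012
Stock lattice S(k, j) with j the centered position index:
  k=0: S(0,+0) = 96.3200
  k=1: S(1,-1) = 74.6400; S(1,+0) = 96.3200; S(1,+1) = 124.2973
  k=2: S(2,-2) = 57.8397; S(2,-1) = 74.6400; S(2,+0) = 96.3200; S(2,+1) = 124.2973; S(2,+2) = 160.4008
  k=3: S(3,-3) = 44.8210; S(3,-2) = 57.8397; S(3,-1) = 74.6400; S(3,+0) = 96.3200; S(3,+1) = 124.2973; S(3,+2) = 160.4008; S(3,+3) = 206.9911
Terminal payoffs V(N, j) = max(S_T - K, 0):
  V(3,-3) = 0.000000; V(3,-2) = 0.000000; V(3,-1) = 0.000000; V(3,+0) = 9.330000; V(3,+1) = 37.307263; V(3,+2) = 73.410848; V(3,+3) = 120.001138
Backward induction: V(k, j) = exp(-r*dt) * [p_u * V(k+1, j+1) + p_m * V(k+1, j) + p_d * V(k+1, j-1)]
  V(2,-2) = exp(-r*dt) * [p_u*0.000000 + p_m*0.000000 + p_d*0.000000] = 0.000000
  V(2,-1) = exp(-r*dt) * [p_u*9.330000 + p_m*0.000000 + p_d*0.000000] = 1.440985
  V(2,+0) = exp(-r*dt) * [p_u*37.307263 + p_m*9.330000 + p_d*0.000000] = 11.950951
  V(2,+1) = exp(-r*dt) * [p_u*73.410848 + p_m*37.307263 + p_d*9.330000] = 37.739008
  V(2,+2) = exp(-r*dt) * [p_u*120.001138 + p_m*73.410848 + p_d*37.307263] = 73.841977
  V(1,-1) = exp(-r*dt) * [p_u*11.950951 + p_m*1.440985 + p_d*0.000000] = 2.801647
  V(1,+0) = exp(-r*dt) * [p_u*37.739008 + p_m*11.950951 + p_d*1.440985] = 14.011596
  V(1,+1) = exp(-r*dt) * [p_u*73.841977 + p_m*37.739008 + p_d*11.950951] = 38.556485
  V(0,+0) = exp(-r*dt) * [p_u*38.556485 + p_m*14.011596 + p_d*2.801647] = 15.745907

Answer: Price = V(0,0) = 15.7459


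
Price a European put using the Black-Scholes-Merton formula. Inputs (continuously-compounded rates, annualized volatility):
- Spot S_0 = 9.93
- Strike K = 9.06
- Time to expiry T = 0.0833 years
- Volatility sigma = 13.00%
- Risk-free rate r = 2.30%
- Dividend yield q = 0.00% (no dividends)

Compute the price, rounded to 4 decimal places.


Answer: Price = 0.0007

Derivation:
d1 = (ln(S/K) + (r - q + 0.5*sigma^2) * T) / (sigma * sqrt(T)) = 2.51360572
d2 = d1 - sigma * sqrt(T) = 2.47608545
exp(-rT) = 0.99808593; exp(-qT) = 1.00000000
P = K * exp(-rT) * N(-d2) - S_0 * exp(-qT) * N(-d1)
N(-d1) = 0.00597520; N(-d2) = 0.00664159
P = 9.0600 * 0.99808593 * 0.00664159 - 9.9300 * 1.00000000 * 0.00597520 = 0.0007


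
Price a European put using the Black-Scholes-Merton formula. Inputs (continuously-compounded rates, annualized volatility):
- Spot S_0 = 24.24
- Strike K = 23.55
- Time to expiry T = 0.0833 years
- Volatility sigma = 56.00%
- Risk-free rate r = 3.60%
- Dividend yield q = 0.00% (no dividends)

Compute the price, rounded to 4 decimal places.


Answer: Price = 1.1863

Derivation:
d1 = (ln(S/K) + (r - q + 0.5*sigma^2) * T) / (sigma * sqrt(T)) = 0.27804099
d2 = d1 - sigma * sqrt(T) = 0.11641525
exp(-rT) = 0.99700569; exp(-qT) = 1.00000000
P = K * exp(-rT) * N(-d2) - S_0 * exp(-qT) * N(-d1)
N(-d1) = 0.39049045; N(-d2) = 0.45366173
P = 23.5500 * 0.99700569 * 0.45366173 - 24.2400 * 1.00000000 * 0.39049045 = 1.1863


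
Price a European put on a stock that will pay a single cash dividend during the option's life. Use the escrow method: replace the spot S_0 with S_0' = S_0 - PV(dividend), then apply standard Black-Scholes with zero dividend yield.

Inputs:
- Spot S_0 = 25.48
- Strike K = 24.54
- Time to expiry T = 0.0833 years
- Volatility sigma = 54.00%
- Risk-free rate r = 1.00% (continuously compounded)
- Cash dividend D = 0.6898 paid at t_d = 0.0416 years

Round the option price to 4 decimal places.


PV(D) = D * exp(-r * t_d) = 0.6898 * 0.99958409 = 0.68951310
S_0' = S_0 - PV(D) = 25.4800 - 0.68951310 = 24.79048690
d1 = (ln(S_0'/K) + (r + sigma^2/2)*T) / (sigma*sqrt(T)) = 0.14843236
d2 = d1 - sigma*sqrt(T) = -0.00742103
exp(-rT) = 0.99916735
N(-d1) = 0.44100078; N(-d2) = 0.50296054
P = K * exp(-rT) * N(-d2) - S_0' * N(-d1) = 24.5400 * 0.99916735 * 0.50296054 - 24.79048690 * 0.44100078 = 1.3998

Answer: Price = 1.3998


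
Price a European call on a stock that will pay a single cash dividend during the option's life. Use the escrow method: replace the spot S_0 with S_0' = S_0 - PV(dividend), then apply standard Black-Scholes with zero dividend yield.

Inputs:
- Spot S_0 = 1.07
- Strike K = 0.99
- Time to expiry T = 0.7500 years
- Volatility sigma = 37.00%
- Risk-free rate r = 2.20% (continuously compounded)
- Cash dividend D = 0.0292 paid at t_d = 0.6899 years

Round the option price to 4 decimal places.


PV(D) = D * exp(-r * t_d) = 0.0292 * 0.98493680 = 0.02876015
S_0' = S_0 - PV(D) = 1.0700 - 0.02876015 = 1.04123985
d1 = (ln(S_0'/K) + (r + sigma^2/2)*T) / (sigma*sqrt(T)) = 0.36919208
d2 = d1 - sigma*sqrt(T) = 0.04876269
exp(-rT) = 0.98363538
N(d1) = 0.64400772; N(d2) = 0.51944579
C = S_0' * N(d1) - K * exp(-rT) * N(d2) = 1.04123985 * 0.64400772 - 0.9900 * 0.98363538 * 0.51944579 = 0.1647

Answer: Price = 0.1647


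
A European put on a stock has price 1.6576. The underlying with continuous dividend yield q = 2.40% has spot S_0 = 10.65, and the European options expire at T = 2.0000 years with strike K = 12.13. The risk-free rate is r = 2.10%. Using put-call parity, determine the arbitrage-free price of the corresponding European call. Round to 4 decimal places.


Answer: Call price = 0.1774

Derivation:
Put-call parity: C - P = S_0 * exp(-qT) - K * exp(-rT).
S_0 * exp(-qT) = 10.6500 * 0.95313379 = 10.15087483
K * exp(-rT) = 12.1300 * 0.95886978 = 11.63109044
C = P + S*exp(-qT) - K*exp(-rT)
C = 1.6576 + 10.15087483 - 11.63109044 = 0.1774


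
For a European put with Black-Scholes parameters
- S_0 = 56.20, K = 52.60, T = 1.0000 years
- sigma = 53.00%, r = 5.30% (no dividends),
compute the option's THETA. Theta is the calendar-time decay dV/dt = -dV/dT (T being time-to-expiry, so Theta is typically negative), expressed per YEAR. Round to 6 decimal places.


Answer: Theta = -3.905344

Derivation:
d1 = 0.4899068626; d2 = -0.0400931374
phi(d1) = 0.3538285164; exp(-qT) = 1.0000000000; exp(-rT) = 0.9483800125
Theta = -S*exp(-qT)*phi(d1)*sigma/(2*sqrt(T)) + r*K*exp(-rT)*N(-d2) - q*S*exp(-qT)*N(-d1)
N(-d1) = 0.3120999033; N(-d2) = 0.5159905635; sqrt(T) = 1.0000000000
Term 1 = -56.2000 * 1.0000000000 * 0.3538285164 * 0.5300 / (2 * 1.0000000000) = -5.2695680947
Term 2 = 0.0530 * 52.6000 * 0.9483800125 * 0.5159905635 = 1.3642242511
Term 3 = 0 (no dividend yield, q = 0)
Theta = -5.2695680947 + (1.3642242511) + (0.0000000000) = -3.905344


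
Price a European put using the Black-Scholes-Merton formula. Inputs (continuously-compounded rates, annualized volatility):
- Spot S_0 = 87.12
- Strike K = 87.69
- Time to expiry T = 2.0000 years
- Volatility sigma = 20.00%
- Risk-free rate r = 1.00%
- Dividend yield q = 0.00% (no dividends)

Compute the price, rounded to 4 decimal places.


Answer: Price = 9.1600

Derivation:
d1 = (ln(S/K) + (r - q + 0.5*sigma^2) * T) / (sigma * sqrt(T)) = 0.18907544
d2 = d1 - sigma * sqrt(T) = -0.09376727
exp(-rT) = 0.98019867; exp(-qT) = 1.00000000
P = K * exp(-rT) * N(-d2) - S_0 * exp(-qT) * N(-d1)
N(-d1) = 0.42501684; N(-d2) = 0.53735298
P = 87.6900 * 0.98019867 * 0.53735298 - 87.1200 * 1.00000000 * 0.42501684 = 9.1600


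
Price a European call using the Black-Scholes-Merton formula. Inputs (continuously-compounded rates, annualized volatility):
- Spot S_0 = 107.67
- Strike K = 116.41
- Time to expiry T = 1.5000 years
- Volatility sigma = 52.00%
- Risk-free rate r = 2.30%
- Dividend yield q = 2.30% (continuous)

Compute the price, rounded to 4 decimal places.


Answer: Price = 23.0174

Derivation:
d1 = (ln(S/K) + (r - q + 0.5*sigma^2) * T) / (sigma * sqrt(T)) = 0.19588468
d2 = d1 - sigma * sqrt(T) = -0.44098266
exp(-rT) = 0.96608834; exp(-qT) = 0.96608834
C = S_0 * exp(-qT) * N(d1) - K * exp(-rT) * N(d2)
N(d1) = 0.57764978; N(d2) = 0.32961278
C = 107.6700 * 0.96608834 * 0.57764978 - 116.4100 * 0.96608834 * 0.32961278 = 23.0174


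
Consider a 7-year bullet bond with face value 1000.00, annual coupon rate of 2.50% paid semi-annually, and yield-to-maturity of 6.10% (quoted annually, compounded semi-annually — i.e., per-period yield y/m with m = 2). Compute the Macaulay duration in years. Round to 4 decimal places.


Coupon per period c = face * coupon_rate / m = 12.500000
Periods per year m = 2; per-period yield y/m = 0.030500
Number of cashflows N = 14
Cashflows (t years, CF_t, discount factor 1/(1+y/m)^(m*t), PV):
  t = 0.5000: CF_t = 12.500000, DF = 0.970403, PV = 12.130034
  t = 1.0000: CF_t = 12.500000, DF = 0.941681, PV = 11.771018
  t = 1.5000: CF_t = 12.500000, DF = 0.913810, PV = 11.422628
  t = 2.0000: CF_t = 12.500000, DF = 0.886764, PV = 11.084549
  t = 2.5000: CF_t = 12.500000, DF = 0.860518, PV = 10.756476
  t = 3.0000: CF_t = 12.500000, DF = 0.835049, PV = 10.438114
  t = 3.5000: CF_t = 12.500000, DF = 0.810334, PV = 10.129174
  t = 4.0000: CF_t = 12.500000, DF = 0.786350, PV = 9.829378
  t = 4.5000: CF_t = 12.500000, DF = 0.763076, PV = 9.538455
  t = 5.0000: CF_t = 12.500000, DF = 0.740491, PV = 9.256143
  t = 5.5000: CF_t = 12.500000, DF = 0.718575, PV = 8.982186
  t = 6.0000: CF_t = 12.500000, DF = 0.697307, PV = 8.716338
  t = 6.5000: CF_t = 12.500000, DF = 0.676669, PV = 8.458358
  t = 7.0000: CF_t = 1012.500000, DF = 0.656641, PV = 664.849102
Price P = sum_t PV_t = 797.361954
Macaulay numerator sum_t t * PV_t:
  t * PV_t at t = 0.5000: 6.065017
  t * PV_t at t = 1.0000: 11.771018
  t * PV_t at t = 1.5000: 17.133942
  t * PV_t at t = 2.0000: 22.169098
  t * PV_t at t = 2.5000: 26.891191
  t * PV_t at t = 3.0000: 31.314342
  t * PV_t at t = 3.5000: 35.452110
  t * PV_t at t = 4.0000: 39.317513
  t * PV_t at t = 4.5000: 42.923049
  t * PV_t at t = 5.0000: 46.280715
  t * PV_t at t = 5.5000: 49.402024
  t * PV_t at t = 6.0000: 52.298028
  t * PV_t at t = 6.5000: 54.979327
  t * PV_t at t = 7.0000: 4653.943712
Macaulay duration D = (sum_t t * PV_t) / P = 5089.941084 / 797.361954 = 6.383476

Answer: Macaulay duration = 6.3835 years


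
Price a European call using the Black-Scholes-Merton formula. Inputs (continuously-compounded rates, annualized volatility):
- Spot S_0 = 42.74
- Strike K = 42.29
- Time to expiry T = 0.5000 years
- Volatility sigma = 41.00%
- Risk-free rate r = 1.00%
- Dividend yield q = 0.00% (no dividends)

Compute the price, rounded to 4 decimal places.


Answer: Price = 5.2254

Derivation:
d1 = (ln(S/K) + (r - q + 0.5*sigma^2) * T) / (sigma * sqrt(T)) = 0.19871287
d2 = d1 - sigma * sqrt(T) = -0.09120091
exp(-rT) = 0.99501248; exp(-qT) = 1.00000000
C = S_0 * exp(-qT) * N(d1) - K * exp(-rT) * N(d2)
N(d1) = 0.57875632; N(d2) = 0.46366647
C = 42.7400 * 1.00000000 * 0.57875632 - 42.2900 * 0.99501248 * 0.46366647 = 5.2254


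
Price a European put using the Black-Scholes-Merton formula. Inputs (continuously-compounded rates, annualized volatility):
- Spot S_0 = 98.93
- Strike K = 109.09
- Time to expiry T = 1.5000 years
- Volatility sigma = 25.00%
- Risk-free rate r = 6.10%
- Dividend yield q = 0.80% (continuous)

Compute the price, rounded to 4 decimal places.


d1 = (ln(S/K) + (r - q + 0.5*sigma^2) * T) / (sigma * sqrt(T)) = 0.09345391
d2 = d1 - sigma * sqrt(T) = -0.21273231
exp(-rT) = 0.91256132; exp(-qT) = 0.98807171
P = K * exp(-rT) * N(-d2) - S_0 * exp(-qT) * N(-d1)
N(-d1) = 0.46277148; N(-d2) = 0.58423212
P = 109.0900 * 0.91256132 * 0.58423212 - 98.9300 * 0.98807171 * 0.46277148 = 12.9252

Answer: Price = 12.9252


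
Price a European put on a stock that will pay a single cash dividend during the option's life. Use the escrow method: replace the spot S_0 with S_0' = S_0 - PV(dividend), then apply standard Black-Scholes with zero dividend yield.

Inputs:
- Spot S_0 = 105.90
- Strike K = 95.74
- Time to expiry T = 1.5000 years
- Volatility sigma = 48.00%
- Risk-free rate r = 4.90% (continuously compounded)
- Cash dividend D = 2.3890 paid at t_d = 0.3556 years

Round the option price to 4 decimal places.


Answer: Price = 15.6714

Derivation:
PV(D) = D * exp(-r * t_d) = 2.3890 * 0.98272653 = 2.34773367
S_0' = S_0 - PV(D) = 105.9000 - 2.34773367 = 103.55226633
d1 = (ln(S_0'/K) + (r + sigma^2/2)*T) / (sigma*sqrt(T)) = 0.55239445
d2 = d1 - sigma*sqrt(T) = -0.03548309
exp(-rT) = 0.92913615
N(-d1) = 0.29033907; N(-d2) = 0.51415273
P = K * exp(-rT) * N(-d2) - S_0' * N(-d1) = 95.7400 * 0.92913615 * 0.51415273 - 103.55226633 * 0.29033907 = 15.6714


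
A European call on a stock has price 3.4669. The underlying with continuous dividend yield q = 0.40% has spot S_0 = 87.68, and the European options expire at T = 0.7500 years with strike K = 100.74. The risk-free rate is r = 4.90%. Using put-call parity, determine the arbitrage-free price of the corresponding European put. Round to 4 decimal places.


Put-call parity: C - P = S_0 * exp(-qT) - K * exp(-rT).
S_0 * exp(-qT) = 87.6800 * 0.99700450 = 87.41735417
K * exp(-rT) = 100.7400 * 0.96391708 = 97.10500709
P = C - S*exp(-qT) + K*exp(-rT)
P = 3.4669 - 87.41735417 + 97.10500709 = 13.1546

Answer: Put price = 13.1546


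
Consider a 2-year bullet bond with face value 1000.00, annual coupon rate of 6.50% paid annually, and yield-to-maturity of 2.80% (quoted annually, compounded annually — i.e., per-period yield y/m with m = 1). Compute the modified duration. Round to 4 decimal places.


Coupon per period c = face * coupon_rate / m = 65.000000
Periods per year m = 1; per-period yield y/m = 0.028000
Number of cashflows N = 2
Cashflows (t years, CF_t, discount factor 1/(1+y/m)^(m*t), PV):
  t = 1.0000: CF_t = 65.000000, DF = 0.972763, PV = 63.229572
  t = 2.0000: CF_t = 1065.000000, DF = 0.946267, PV = 1007.774531
Price P = sum_t PV_t = 1071.004103
First compute Macaulay numerator sum_t t * PV_t:
  t * PV_t at t = 1.0000: 63.229572
  t * PV_t at t = 2.0000: 2015.549062
Macaulay duration D = 2078.778634 / 1071.004103 = 1.940962
Modified duration = D / (1 + y/m) = 1.940962 / (1 + 0.028000) = 1.888096

Answer: Modified duration = 1.8881


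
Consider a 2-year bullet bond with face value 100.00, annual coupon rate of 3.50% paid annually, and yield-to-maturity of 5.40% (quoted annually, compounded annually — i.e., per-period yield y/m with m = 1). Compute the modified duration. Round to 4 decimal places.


Coupon per period c = face * coupon_rate / m = 3.500000
Periods per year m = 1; per-period yield y/m = 0.054000
Number of cashflows N = 2
Cashflows (t years, CF_t, discount factor 1/(1+y/m)^(m*t), PV):
  t = 1.0000: CF_t = 3.500000, DF = 0.948767, PV = 3.320683
  t = 2.0000: CF_t = 103.500000, DF = 0.900158, PV = 93.166360
Price P = sum_t PV_t = 96.487043
First compute Macaulay numerator sum_t t * PV_t:
  t * PV_t at t = 1.0000: 3.320683
  t * PV_t at t = 2.0000: 186.332720
Macaulay duration D = 189.653403 / 96.487043 = 1.965584
Modified duration = D / (1 + y/m) = 1.965584 / (1 + 0.054000) = 1.864881

Answer: Modified duration = 1.8649


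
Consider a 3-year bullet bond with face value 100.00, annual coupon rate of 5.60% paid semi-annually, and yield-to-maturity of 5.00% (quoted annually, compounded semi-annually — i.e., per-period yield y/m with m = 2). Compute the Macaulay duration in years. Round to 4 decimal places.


Answer: Macaulay duration = 2.8049 years

Derivation:
Coupon per period c = face * coupon_rate / m = 2.800000
Periods per year m = 2; per-period yield y/m = 0.025000
Number of cashflows N = 6
Cashflows (t years, CF_t, discount factor 1/(1+y/m)^(m*t), PV):
  t = 0.5000: CF_t = 2.800000, DF = 0.975610, PV = 2.731707
  t = 1.0000: CF_t = 2.800000, DF = 0.951814, PV = 2.665080
  t = 1.5000: CF_t = 2.800000, DF = 0.928599, PV = 2.600078
  t = 2.0000: CF_t = 2.800000, DF = 0.905951, PV = 2.536662
  t = 2.5000: CF_t = 2.800000, DF = 0.883854, PV = 2.474792
  t = 3.0000: CF_t = 102.800000, DF = 0.862297, PV = 88.644118
Price P = sum_t PV_t = 101.652438
Macaulay numerator sum_t t * PV_t:
  t * PV_t at t = 0.5000: 1.365854
  t * PV_t at t = 1.0000: 2.665080
  t * PV_t at t = 1.5000: 3.900118
  t * PV_t at t = 2.0000: 5.073324
  t * PV_t at t = 2.5000: 6.186980
  t * PV_t at t = 3.0000: 265.932353
Macaulay duration D = (sum_t t * PV_t) / P = 285.123709 / 101.652438 = 2.804888


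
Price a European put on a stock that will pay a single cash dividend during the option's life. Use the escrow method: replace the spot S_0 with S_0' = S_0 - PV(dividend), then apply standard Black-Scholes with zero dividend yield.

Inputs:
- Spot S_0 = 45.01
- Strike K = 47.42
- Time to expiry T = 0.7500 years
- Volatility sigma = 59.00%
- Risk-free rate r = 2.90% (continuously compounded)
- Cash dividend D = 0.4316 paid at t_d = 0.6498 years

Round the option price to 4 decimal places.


Answer: Price = 10.1074

Derivation:
PV(D) = D * exp(-r * t_d) = 0.4316 * 0.98133224 = 0.42354300
S_0' = S_0 - PV(D) = 45.0100 - 0.42354300 = 44.58645700
d1 = (ln(S_0'/K) + (r + sigma^2/2)*T) / (sigma*sqrt(T)) = 0.17745903
d2 = d1 - sigma*sqrt(T) = -0.33349596
exp(-rT) = 0.97848483
N(-d1) = 0.42957392; N(-d2) = 0.63062003
P = K * exp(-rT) * N(-d2) - S_0' * N(-d1) = 47.4200 * 0.97848483 * 0.63062003 - 44.58645700 * 0.42957392 = 10.1074


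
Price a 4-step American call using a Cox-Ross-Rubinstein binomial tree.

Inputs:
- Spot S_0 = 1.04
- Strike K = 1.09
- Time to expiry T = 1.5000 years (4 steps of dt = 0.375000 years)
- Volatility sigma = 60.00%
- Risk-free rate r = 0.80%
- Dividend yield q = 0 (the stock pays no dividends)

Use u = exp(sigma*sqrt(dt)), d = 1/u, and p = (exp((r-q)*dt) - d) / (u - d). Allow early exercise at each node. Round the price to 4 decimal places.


Answer: Price = V(0,0) = 0.2752

Derivation:
dt = T/N = 0.375000
u = exp(sigma*sqrt(dt)) = 1.444009; d = 1/u = 0.692516
p = (exp((r-q)*dt) - d) / (u - d) = 0.413162
Discount per step: exp(-r*dt) = 0.997004
Stock lattice S(k, i) with i counting down-moves:
  k=0: S(0,0) = 1.0400
  k=1: S(1,0) = 1.5018; S(1,1) = 0.7202
  k=2: S(2,0) = 2.1686; S(2,1) = 1.0400; S(2,2) = 0.4988
  k=3: S(3,0) = 3.1314; S(3,1) = 1.5018; S(3,2) = 0.7202; S(3,3) = 0.3454
  k=4: S(4,0) = 4.5218; S(4,1) = 2.1686; S(4,2) = 1.0400; S(4,3) = 0.4988; S(4,4) = 0.2392
Terminal payoffs V(N, i) = max(S_T - K, 0):
  V(4,0) = 3.431820; V(4,1) = 1.078569; V(4,2) = 0.000000; V(4,3) = 0.000000; V(4,4) = 0.000000
Backward induction: V(k, i) = exp(-r*dt) * [p * V(k+1, i) + (1-p) * V(k+1, i+1)]; then take max(V_cont, immediate exercise) for American.
  V(3,0) = exp(-r*dt) * [p*3.431820 + (1-p)*1.078569] = 2.044699; exercise = 2.041434; V(3,0) = max -> 2.044699
  V(3,1) = exp(-r*dt) * [p*1.078569 + (1-p)*0.000000] = 0.444289; exercise = 0.411770; V(3,1) = max -> 0.444289
  V(3,2) = exp(-r*dt) * [p*0.000000 + (1-p)*0.000000] = 0.000000; exercise = 0.000000; V(3,2) = max -> 0.000000
  V(3,3) = exp(-r*dt) * [p*0.000000 + (1-p)*0.000000] = 0.000000; exercise = 0.000000; V(3,3) = max -> 0.000000
  V(2,0) = exp(-r*dt) * [p*2.044699 + (1-p)*0.444289] = 1.102206; exercise = 1.078569; V(2,0) = max -> 1.102206
  V(2,1) = exp(-r*dt) * [p*0.444289 + (1-p)*0.000000] = 0.183013; exercise = 0.000000; V(2,1) = max -> 0.183013
  V(2,2) = exp(-r*dt) * [p*0.000000 + (1-p)*0.000000] = 0.000000; exercise = 0.000000; V(2,2) = max -> 0.000000
  V(1,0) = exp(-r*dt) * [p*1.102206 + (1-p)*0.183013] = 0.561103; exercise = 0.411770; V(1,0) = max -> 0.561103
  V(1,1) = exp(-r*dt) * [p*0.183013 + (1-p)*0.000000] = 0.075388; exercise = 0.000000; V(1,1) = max -> 0.075388
  V(0,0) = exp(-r*dt) * [p*0.561103 + (1-p)*0.075388] = 0.275240; exercise = 0.000000; V(0,0) = max -> 0.275240


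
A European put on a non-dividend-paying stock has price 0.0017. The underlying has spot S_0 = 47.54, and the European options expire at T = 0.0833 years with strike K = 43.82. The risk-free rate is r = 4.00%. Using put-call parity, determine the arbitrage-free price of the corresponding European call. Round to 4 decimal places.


Answer: Call price = 3.8675

Derivation:
Put-call parity: C - P = S_0 * exp(-qT) - K * exp(-rT).
S_0 * exp(-qT) = 47.5400 * 1.00000000 = 47.54000000
K * exp(-rT) = 43.8200 * 0.99667354 = 43.67423474
C = P + S*exp(-qT) - K*exp(-rT)
C = 0.0017 + 47.54000000 - 43.67423474 = 3.8675


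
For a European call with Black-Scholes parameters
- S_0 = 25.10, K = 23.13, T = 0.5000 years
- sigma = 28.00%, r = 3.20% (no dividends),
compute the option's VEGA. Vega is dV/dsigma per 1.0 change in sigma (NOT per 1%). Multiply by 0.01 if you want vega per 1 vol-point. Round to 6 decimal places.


Answer: Vega = 5.940200

Derivation:
d1 = 0.5926432138; d2 = 0.3946533151
phi(d1) = 0.3346896740; exp(-qT) = 1.0000000000; exp(-rT) = 0.9841273201
Vega = S * exp(-qT) * phi(d1) * sqrt(T) = 25.1000 * 1.0000000000 * 0.3346896740 * 0.7071067812 = 5.940200


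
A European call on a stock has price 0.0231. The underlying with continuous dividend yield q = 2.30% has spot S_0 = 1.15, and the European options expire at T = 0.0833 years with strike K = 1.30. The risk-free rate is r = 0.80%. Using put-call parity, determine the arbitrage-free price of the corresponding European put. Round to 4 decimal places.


Answer: Put price = 0.1744

Derivation:
Put-call parity: C - P = S_0 * exp(-qT) - K * exp(-rT).
S_0 * exp(-qT) = 1.1500 * 0.99808593 = 1.14779882
K * exp(-rT) = 1.3000 * 0.99933382 = 1.29913397
P = C - S*exp(-qT) + K*exp(-rT)
P = 0.0231 - 1.14779882 + 1.29913397 = 0.1744


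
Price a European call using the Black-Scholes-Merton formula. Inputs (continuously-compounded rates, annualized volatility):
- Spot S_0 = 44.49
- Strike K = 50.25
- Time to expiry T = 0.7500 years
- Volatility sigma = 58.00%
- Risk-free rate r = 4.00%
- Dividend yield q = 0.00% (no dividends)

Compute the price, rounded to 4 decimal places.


d1 = (ln(S/K) + (r - q + 0.5*sigma^2) * T) / (sigma * sqrt(T)) = 0.06849345
d2 = d1 - sigma * sqrt(T) = -0.43380129
exp(-rT) = 0.97044553; exp(-qT) = 1.00000000
C = S_0 * exp(-qT) * N(d1) - K * exp(-rT) * N(d2)
N(d1) = 0.52730358; N(d2) = 0.33221637
C = 44.4900 * 1.00000000 * 0.52730358 - 50.2500 * 0.97044553 * 0.33221637 = 7.2592

Answer: Price = 7.2592


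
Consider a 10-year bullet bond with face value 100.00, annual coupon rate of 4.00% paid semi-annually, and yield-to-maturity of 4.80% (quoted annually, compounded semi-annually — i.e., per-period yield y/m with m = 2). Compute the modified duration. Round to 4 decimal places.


Answer: Modified duration = 8.0787

Derivation:
Coupon per period c = face * coupon_rate / m = 2.000000
Periods per year m = 2; per-period yield y/m = 0.024000
Number of cashflows N = 20
Cashflows (t years, CF_t, discount factor 1/(1+y/m)^(m*t), PV):
  t = 0.5000: CF_t = 2.000000, DF = 0.976562, PV = 1.953125
  t = 1.0000: CF_t = 2.000000, DF = 0.953674, PV = 1.907349
  t = 1.5000: CF_t = 2.000000, DF = 0.931323, PV = 1.862645
  t = 2.0000: CF_t = 2.000000, DF = 0.909495, PV = 1.818989
  t = 2.5000: CF_t = 2.000000, DF = 0.888178, PV = 1.776357
  t = 3.0000: CF_t = 2.000000, DF = 0.867362, PV = 1.734723
  t = 3.5000: CF_t = 2.000000, DF = 0.847033, PV = 1.694066
  t = 4.0000: CF_t = 2.000000, DF = 0.827181, PV = 1.654361
  t = 4.5000: CF_t = 2.000000, DF = 0.807794, PV = 1.615587
  t = 5.0000: CF_t = 2.000000, DF = 0.788861, PV = 1.577722
  t = 5.5000: CF_t = 2.000000, DF = 0.770372, PV = 1.540744
  t = 6.0000: CF_t = 2.000000, DF = 0.752316, PV = 1.504633
  t = 6.5000: CF_t = 2.000000, DF = 0.734684, PV = 1.469368
  t = 7.0000: CF_t = 2.000000, DF = 0.717465, PV = 1.434930
  t = 7.5000: CF_t = 2.000000, DF = 0.700649, PV = 1.401298
  t = 8.0000: CF_t = 2.000000, DF = 0.684228, PV = 1.368456
  t = 8.5000: CF_t = 2.000000, DF = 0.668191, PV = 1.336382
  t = 9.0000: CF_t = 2.000000, DF = 0.652530, PV = 1.305061
  t = 9.5000: CF_t = 2.000000, DF = 0.637237, PV = 1.274474
  t = 10.0000: CF_t = 102.000000, DF = 0.622302, PV = 63.474756
Price P = sum_t PV_t = 93.705025
First compute Macaulay numerator sum_t t * PV_t:
  t * PV_t at t = 0.5000: 0.976562
  t * PV_t at t = 1.0000: 1.907349
  t * PV_t at t = 1.5000: 2.793968
  t * PV_t at t = 2.0000: 3.637979
  t * PV_t at t = 2.5000: 4.440892
  t * PV_t at t = 3.0000: 5.204170
  t * PV_t at t = 3.5000: 5.929231
  t * PV_t at t = 4.0000: 6.617445
  t * PV_t at t = 4.5000: 7.270142
  t * PV_t at t = 5.0000: 7.888609
  t * PV_t at t = 5.5000: 8.474092
  t * PV_t at t = 6.0000: 9.027797
  t * PV_t at t = 6.5000: 9.550892
  t * PV_t at t = 7.0000: 10.044507
  t * PV_t at t = 7.5000: 10.509738
  t * PV_t at t = 8.0000: 10.947644
  t * PV_t at t = 8.5000: 11.359250
  t * PV_t at t = 9.0000: 11.745548
  t * PV_t at t = 9.5000: 12.107499
  t * PV_t at t = 10.0000: 634.747558
Macaulay duration D = 775.180872 / 93.705025 = 8.272565
Modified duration = D / (1 + y/m) = 8.272565 / (1 + 0.024000) = 8.078676


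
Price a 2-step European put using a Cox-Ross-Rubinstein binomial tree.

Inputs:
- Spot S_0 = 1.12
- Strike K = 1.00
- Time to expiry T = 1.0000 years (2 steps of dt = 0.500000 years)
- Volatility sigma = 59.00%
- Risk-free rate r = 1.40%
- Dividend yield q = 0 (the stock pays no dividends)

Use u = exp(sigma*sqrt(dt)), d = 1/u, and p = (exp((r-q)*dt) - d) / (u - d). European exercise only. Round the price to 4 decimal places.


dt = T/N = 0.500000
u = exp(sigma*sqrt(dt)) = 1.517695; d = 1/u = 0.658894
p = (exp((r-q)*dt) - d) / (u - d) = 0.405368
Discount per step: exp(-r*dt) = 0.993024
Stock lattice S(k, i) with i counting down-moves:
  k=0: S(0,0) = 1.1200
  k=1: S(1,0) = 1.6998; S(1,1) = 0.7380
  k=2: S(2,0) = 2.5798; S(2,1) = 1.1200; S(2,2) = 0.4862
Terminal payoffs V(N, i) = max(K - S_T, 0):
  V(2,0) = 0.000000; V(2,1) = 0.000000; V(2,2) = 0.513762
Backward induction: V(k, i) = exp(-r*dt) * [p * V(k+1, i) + (1-p) * V(k+1, i+1)].
  V(1,0) = exp(-r*dt) * [p*0.000000 + (1-p)*0.000000] = 0.000000
  V(1,1) = exp(-r*dt) * [p*0.000000 + (1-p)*0.513762] = 0.303368
  V(0,0) = exp(-r*dt) * [p*0.000000 + (1-p)*0.303368] = 0.179134

Answer: Price = V(0,0) = 0.1791


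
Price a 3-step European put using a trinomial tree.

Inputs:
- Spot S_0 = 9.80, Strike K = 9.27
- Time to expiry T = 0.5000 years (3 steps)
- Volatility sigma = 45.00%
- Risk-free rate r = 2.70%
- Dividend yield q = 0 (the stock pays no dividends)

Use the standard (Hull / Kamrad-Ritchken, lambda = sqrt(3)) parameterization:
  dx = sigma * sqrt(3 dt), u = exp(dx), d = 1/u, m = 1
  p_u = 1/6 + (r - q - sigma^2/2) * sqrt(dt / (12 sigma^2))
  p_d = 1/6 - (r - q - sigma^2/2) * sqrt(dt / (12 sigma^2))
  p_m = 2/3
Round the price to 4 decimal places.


Answer: Price = V(0,0) = 0.8705

Derivation:
dt = T/N = 0.166667; dx = sigma*sqrt(3*dt) = 0.318198
u = exp(dx) = 1.374648; d = 1/u = 0.727459
p_u = 0.147221, p_m = 0.666667, p_d = 0.186112
Discount per step: exp(-r*dt) = 0.995510
Stock lattice S(k, j) with j the centered position index:
  k=0: S(0,+0) = 9.8000
  k=1: S(1,-1) = 7.1291; S(1,+0) = 9.8000; S(1,+1) = 13.4716
  k=2: S(2,-2) = 5.1861; S(2,-1) = 7.1291; S(2,+0) = 9.8000; S(2,+1) = 13.4716; S(2,+2) = 18.5187
  k=3: S(3,-3) = 3.7727; S(3,-2) = 5.1861; S(3,-1) = 7.1291; S(3,+0) = 9.8000; S(3,+1) = 13.4716; S(3,+2) = 18.5187; S(3,+3) = 25.4566
Terminal payoffs V(N, j) = max(K - S_T, 0):
  V(3,-3) = 5.497310; V(3,-2) = 4.083878; V(3,-1) = 2.140905; V(3,+0) = 0.000000; V(3,+1) = 0.000000; V(3,+2) = 0.000000; V(3,+3) = 0.000000
Backward induction: V(k, j) = exp(-r*dt) * [p_u * V(k+1, j+1) + p_m * V(k+1, j) + p_d * V(k+1, j-1)]
  V(2,-2) = exp(-r*dt) * [p_u*2.140905 + p_m*4.083878 + p_d*5.497310] = 4.042655
  V(2,-1) = exp(-r*dt) * [p_u*0.000000 + p_m*2.140905 + p_d*4.083878] = 2.177508
  V(2,+0) = exp(-r*dt) * [p_u*0.000000 + p_m*0.000000 + p_d*2.140905] = 0.396659
  V(2,+1) = exp(-r*dt) * [p_u*0.000000 + p_m*0.000000 + p_d*0.000000] = 0.000000
  V(2,+2) = exp(-r*dt) * [p_u*0.000000 + p_m*0.000000 + p_d*0.000000] = 0.000000
  V(1,-1) = exp(-r*dt) * [p_u*0.396659 + p_m*2.177508 + p_d*4.042655] = 2.252297
  V(1,+0) = exp(-r*dt) * [p_u*0.000000 + p_m*0.396659 + p_d*2.177508] = 0.666693
  V(1,+1) = exp(-r*dt) * [p_u*0.000000 + p_m*0.000000 + p_d*0.396659] = 0.073492
  V(0,+0) = exp(-r*dt) * [p_u*0.073492 + p_m*0.666693 + p_d*2.252297] = 0.870535


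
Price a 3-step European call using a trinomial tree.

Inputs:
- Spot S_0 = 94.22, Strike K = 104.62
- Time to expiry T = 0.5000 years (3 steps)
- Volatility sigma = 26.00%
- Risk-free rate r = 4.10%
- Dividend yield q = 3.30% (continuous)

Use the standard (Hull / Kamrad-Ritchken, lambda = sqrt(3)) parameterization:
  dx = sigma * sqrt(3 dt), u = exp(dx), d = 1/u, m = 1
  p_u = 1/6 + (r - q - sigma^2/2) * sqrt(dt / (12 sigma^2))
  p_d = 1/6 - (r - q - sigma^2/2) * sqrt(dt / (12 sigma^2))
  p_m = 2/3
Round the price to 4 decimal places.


Answer: Price = V(0,0) = 3.5487

Derivation:
dt = T/N = 0.166667; dx = sigma*sqrt(3*dt) = 0.183848
u = exp(dx) = 1.201833; d = 1/u = 0.832062
p_u = 0.154972, p_m = 0.666667, p_d = 0.178361
Discount per step: exp(-r*dt) = 0.993190
Stock lattice S(k, j) with j the centered position index:
  k=0: S(0,+0) = 94.2200
  k=1: S(1,-1) = 78.3969; S(1,+0) = 94.2200; S(1,+1) = 113.2367
  k=2: S(2,-2) = 65.2311; S(2,-1) = 78.3969; S(2,+0) = 94.2200; S(2,+1) = 113.2367; S(2,+2) = 136.0916
  k=3: S(3,-3) = 54.2764; S(3,-2) = 65.2311; S(3,-1) = 78.3969; S(3,+0) = 94.2200; S(3,+1) = 113.2367; S(3,+2) = 136.0916; S(3,+3) = 163.5593
Terminal payoffs V(N, j) = max(S_T - K, 0):
  V(3,-3) = 0.000000; V(3,-2) = 0.000000; V(3,-1) = 0.000000; V(3,+0) = 0.000000; V(3,+1) = 8.616691; V(3,+2) = 31.471574; V(3,+3) = 58.939324
Backward induction: V(k, j) = exp(-r*dt) * [p_u * V(k+1, j+1) + p_m * V(k+1, j) + p_d * V(k+1, j-1)]
  V(2,-2) = exp(-r*dt) * [p_u*0.000000 + p_m*0.000000 + p_d*0.000000] = 0.000000
  V(2,-1) = exp(-r*dt) * [p_u*0.000000 + p_m*0.000000 + p_d*0.000000] = 0.000000
  V(2,+0) = exp(-r*dt) * [p_u*8.616691 + p_m*0.000000 + p_d*0.000000] = 1.326254
  V(2,+1) = exp(-r*dt) * [p_u*31.471574 + p_m*8.616691 + p_d*0.000000] = 10.549346
  V(2,+2) = exp(-r*dt) * [p_u*58.939324 + p_m*31.471574 + p_d*8.616691] = 31.436339
  V(1,-1) = exp(-r*dt) * [p_u*1.326254 + p_m*0.000000 + p_d*0.000000] = 0.204133
  V(1,+0) = exp(-r*dt) * [p_u*10.549346 + p_m*1.326254 + p_d*0.000000] = 2.501870
  V(1,+1) = exp(-r*dt) * [p_u*31.436339 + p_m*10.549346 + p_d*1.326254] = 12.058526
  V(0,+0) = exp(-r*dt) * [p_u*12.058526 + p_m*2.501870 + p_d*0.204133] = 3.548726
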